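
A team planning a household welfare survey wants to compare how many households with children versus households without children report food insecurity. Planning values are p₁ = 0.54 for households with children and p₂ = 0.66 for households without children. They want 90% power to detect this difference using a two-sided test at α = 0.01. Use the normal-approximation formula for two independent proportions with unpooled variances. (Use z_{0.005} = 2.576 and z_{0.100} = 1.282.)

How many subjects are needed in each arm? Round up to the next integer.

n = (z_{α/2} + z_β)² · [p₁(1−p₁) + p₂(1−p₂)] / (p₁ − p₂)²
  = (2.576 + 1.282)² · (0.54·0.46 + 0.66·0.34) / (-0.12)²
  = (3.858)² · (0.2484 + 0.2244) / 0.0144
  = 14.8842 · 0.4728 / 0.0144
  = 488.70
Round up → n = 489 per group.

n = 489 per group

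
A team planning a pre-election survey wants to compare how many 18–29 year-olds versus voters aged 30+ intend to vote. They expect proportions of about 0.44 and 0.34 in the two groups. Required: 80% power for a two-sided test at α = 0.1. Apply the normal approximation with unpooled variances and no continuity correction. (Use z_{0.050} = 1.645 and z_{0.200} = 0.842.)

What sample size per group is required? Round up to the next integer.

n = (z_{α/2} + z_β)² · [p₁(1−p₁) + p₂(1−p₂)] / (p₁ − p₂)²
  = (1.645 + 0.842)² · (0.44·0.56 + 0.34·0.66) / (0.10)²
  = (2.487)² · (0.2464 + 0.2244) / 0.0100
  = 6.1852 · 0.4708 / 0.0100
  = 291.20
Round up → n = 292 per group.

n = 292 per group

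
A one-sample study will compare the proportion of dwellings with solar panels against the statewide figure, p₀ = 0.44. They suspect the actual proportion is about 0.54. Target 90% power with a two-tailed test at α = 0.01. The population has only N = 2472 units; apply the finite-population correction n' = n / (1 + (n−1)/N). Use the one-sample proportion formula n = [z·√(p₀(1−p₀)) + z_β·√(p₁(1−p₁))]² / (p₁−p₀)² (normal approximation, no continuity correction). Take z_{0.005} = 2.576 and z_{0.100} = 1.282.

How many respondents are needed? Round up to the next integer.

n = [z_{α/2}·√(p₀q₀) + z_β·√(p₁q₁)]² / (p₁ − p₀)²
  = [2.576·√(0.44·0.56) + 1.282·√(0.54·0.46)]² / (0.10)²
  = [2.576·0.4964 + 1.282·0.4984]² / 0.0100
  = [1.9176]² / 0.0100
  = 367.73
Finite-population correction (N = 2472): 367.73 / (1 + (367.73 − 1)/2472) = 320.23.
Round up → n = 321.

n = 321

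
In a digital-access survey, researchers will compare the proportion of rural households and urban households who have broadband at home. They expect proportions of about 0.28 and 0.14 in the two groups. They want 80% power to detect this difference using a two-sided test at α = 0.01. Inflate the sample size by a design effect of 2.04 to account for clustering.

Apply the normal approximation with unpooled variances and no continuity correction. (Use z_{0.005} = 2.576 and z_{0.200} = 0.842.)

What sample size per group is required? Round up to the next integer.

n = (z_{α/2} + z_β)² · [p₁(1−p₁) + p₂(1−p₂)] / (p₁ − p₂)²
  = (2.576 + 0.842)² · (0.28·0.72 + 0.14·0.86) / (0.14)²
  = (3.418)² · (0.2016 + 0.1204) / 0.0196
  = 11.6827 · 0.3220 / 0.0196
  = 191.93
Design effect: 2.04 × 191.93 = 391.54.
Round up → n = 392 per group.

n = 392 per group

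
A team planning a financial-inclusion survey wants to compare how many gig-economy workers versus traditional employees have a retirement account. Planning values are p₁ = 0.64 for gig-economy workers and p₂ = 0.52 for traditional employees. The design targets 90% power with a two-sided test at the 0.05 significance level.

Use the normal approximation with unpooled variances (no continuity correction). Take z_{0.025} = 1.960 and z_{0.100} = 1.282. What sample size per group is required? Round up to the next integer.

n = 351 per group

n = (z_{α/2} + z_β)² · [p₁(1−p₁) + p₂(1−p₂)] / (p₁ − p₂)²
  = (1.960 + 1.282)² · (0.64·0.36 + 0.52·0.48) / (0.12)²
  = (3.242)² · (0.2304 + 0.2496) / 0.0144
  = 10.5106 · 0.4800 / 0.0144
  = 350.35
Round up → n = 351 per group.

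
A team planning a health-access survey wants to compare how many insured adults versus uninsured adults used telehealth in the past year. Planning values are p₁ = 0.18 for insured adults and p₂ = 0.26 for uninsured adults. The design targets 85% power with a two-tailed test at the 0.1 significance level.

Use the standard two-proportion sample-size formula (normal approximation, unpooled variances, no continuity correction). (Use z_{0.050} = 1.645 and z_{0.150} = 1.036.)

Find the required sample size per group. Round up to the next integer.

n = 382 per group

n = (z_{α/2} + z_β)² · [p₁(1−p₁) + p₂(1−p₂)] / (p₁ − p₂)²
  = (1.645 + 1.036)² · (0.18·0.82 + 0.26·0.74) / (-0.08)²
  = (2.681)² · (0.1476 + 0.1924) / 0.0064
  = 7.1878 · 0.3400 / 0.0064
  = 381.85
Round up → n = 382 per group.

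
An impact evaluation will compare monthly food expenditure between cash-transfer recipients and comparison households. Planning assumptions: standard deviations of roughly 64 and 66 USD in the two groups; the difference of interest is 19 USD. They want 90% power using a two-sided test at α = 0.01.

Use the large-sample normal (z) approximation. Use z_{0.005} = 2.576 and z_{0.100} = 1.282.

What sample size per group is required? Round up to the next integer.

n = 349 per group

n = (z_{α/2} + z_β)² · (σ₁² + σ₂²) / δ²
  = (2.576 + 1.282)² · (64² + 66² = 8452) / 19²
  = 14.8842 · 8452 / 361
  = 348.48
Round up → n = 349 per group.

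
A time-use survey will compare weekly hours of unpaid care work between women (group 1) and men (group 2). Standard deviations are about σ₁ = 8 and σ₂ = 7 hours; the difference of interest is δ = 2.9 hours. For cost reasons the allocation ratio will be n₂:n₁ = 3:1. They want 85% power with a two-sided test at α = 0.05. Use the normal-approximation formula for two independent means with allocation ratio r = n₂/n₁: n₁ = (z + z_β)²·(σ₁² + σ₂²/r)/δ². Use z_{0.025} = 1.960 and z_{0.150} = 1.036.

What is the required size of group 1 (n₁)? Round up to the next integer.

n₁ = 86

n₁ = (z_{α/2} + z_β)² · (σ₁² + σ₂²/r) / δ²
   = (1.960 + 1.036)² · (8² + 7²/3) / 2.9²
   = 8.9760 · (64 + 16.3333) / 8.41
   = 8.9760 · 80.3333 / 8.41
   = 85.74
Round up → n₁ = 86; n₂ = r·n₁ = 3 × 86 = 258.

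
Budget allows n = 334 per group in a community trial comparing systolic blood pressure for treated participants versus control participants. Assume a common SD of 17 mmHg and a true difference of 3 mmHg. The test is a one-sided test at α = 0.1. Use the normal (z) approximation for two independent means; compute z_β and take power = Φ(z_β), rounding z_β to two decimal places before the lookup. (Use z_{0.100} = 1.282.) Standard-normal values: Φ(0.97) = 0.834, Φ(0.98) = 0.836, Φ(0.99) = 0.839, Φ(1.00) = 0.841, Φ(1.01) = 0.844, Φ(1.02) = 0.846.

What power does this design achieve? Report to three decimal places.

Power ≈ 0.841

z_β = δ·√(n/(σ₁²+σ₂²)) − z_α
    = 3 · √(334/578) − 1.282
    = 3 · 0.76017 − 1.282
    = 2.2805 − 1.282 = 0.9985 → 1.00
Power = Φ(1.00) = 0.841.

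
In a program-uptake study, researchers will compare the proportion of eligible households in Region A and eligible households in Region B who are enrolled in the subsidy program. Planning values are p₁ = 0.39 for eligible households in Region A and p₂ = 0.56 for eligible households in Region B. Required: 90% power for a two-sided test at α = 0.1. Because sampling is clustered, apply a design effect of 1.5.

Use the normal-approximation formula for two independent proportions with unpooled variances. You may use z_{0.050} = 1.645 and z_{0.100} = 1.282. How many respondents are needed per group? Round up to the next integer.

n = 216 per group

n = (z_{α/2} + z_β)² · [p₁(1−p₁) + p₂(1−p₂)] / (p₁ − p₂)²
  = (1.645 + 1.282)² · (0.39·0.61 + 0.56·0.44) / (-0.17)²
  = (2.927)² · (0.2379 + 0.2464) / 0.0289
  = 8.5673 · 0.4843 / 0.0289
  = 143.57
Design effect: 1.5 × 143.57 = 215.35.
Round up → n = 216 per group.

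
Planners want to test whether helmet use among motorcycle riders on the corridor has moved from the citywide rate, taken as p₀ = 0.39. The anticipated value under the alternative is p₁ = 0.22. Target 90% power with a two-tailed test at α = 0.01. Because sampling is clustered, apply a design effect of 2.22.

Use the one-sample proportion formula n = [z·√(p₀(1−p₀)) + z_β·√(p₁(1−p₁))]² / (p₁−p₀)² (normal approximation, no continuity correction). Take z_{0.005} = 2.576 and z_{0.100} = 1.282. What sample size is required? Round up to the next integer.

n = [z_{α/2}·√(p₀q₀) + z_β·√(p₁q₁)]² / (p₁ − p₀)²
  = [2.576·√(0.39·0.61) + 1.282·√(0.22·0.78)]² / (-0.17)²
  = [2.576·0.4877 + 1.282·0.4142]² / 0.0289
  = [1.7875]² / 0.0289
  = 110.56
Design effect: 2.22 × 110.56 = 245.44.
Round up → n = 246.

n = 246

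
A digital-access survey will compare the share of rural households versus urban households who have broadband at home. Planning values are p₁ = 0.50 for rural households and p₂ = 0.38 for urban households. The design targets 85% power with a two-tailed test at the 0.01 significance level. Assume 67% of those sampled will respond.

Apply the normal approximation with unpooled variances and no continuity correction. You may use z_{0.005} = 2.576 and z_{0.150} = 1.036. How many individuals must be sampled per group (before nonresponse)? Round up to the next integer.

n = (z_{α/2} + z_β)² · [p₁(1−p₁) + p₂(1−p₂)] / (p₁ − p₂)²
  = (2.576 + 1.036)² · (0.50·0.50 + 0.38·0.62) / (0.12)²
  = (3.612)² · (0.2500 + 0.2356) / 0.0144
  = 13.0465 · 0.4856 / 0.0144
  = 439.96
Adjust for 67% response: 439.96 / 0.67 = 656.65.
Round up → n = 657 per group.

n = 657 per group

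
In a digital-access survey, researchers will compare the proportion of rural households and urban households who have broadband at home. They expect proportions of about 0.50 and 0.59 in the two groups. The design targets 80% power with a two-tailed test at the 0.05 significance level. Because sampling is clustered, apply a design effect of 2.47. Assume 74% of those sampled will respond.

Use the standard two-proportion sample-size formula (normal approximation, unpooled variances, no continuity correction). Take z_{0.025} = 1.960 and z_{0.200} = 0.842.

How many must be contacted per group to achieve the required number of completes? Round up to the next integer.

n = (z_{α/2} + z_β)² · [p₁(1−p₁) + p₂(1−p₂)] / (p₁ − p₂)²
  = (1.960 + 0.842)² · (0.50·0.50 + 0.59·0.41) / (-0.09)²
  = (2.802)² · (0.2500 + 0.2419) / 0.0081
  = 7.8512 · 0.4919 / 0.0081
  = 476.79
Design effect: 2.47 × 476.79 = 1177.67.
Adjust for 74% response: 1177.67 / 0.74 = 1591.45.
Round up → n = 1592 per group.

n = 1592 per group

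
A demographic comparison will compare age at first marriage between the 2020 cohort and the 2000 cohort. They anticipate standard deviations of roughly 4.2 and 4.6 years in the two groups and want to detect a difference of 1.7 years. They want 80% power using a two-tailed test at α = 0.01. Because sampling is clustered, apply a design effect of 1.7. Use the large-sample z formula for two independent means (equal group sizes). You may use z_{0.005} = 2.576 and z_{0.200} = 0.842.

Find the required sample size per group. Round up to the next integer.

n = (z_{α/2} + z_β)² · (σ₁² + σ₂²) / δ²
  = (2.576 + 0.842)² · (4.2² + 4.6² = 38.8) / 1.7²
  = 11.6827 · 38.8 / 2.89
  = 156.85
Design effect: 1.7 × 156.85 = 266.64.
Round up → n = 267 per group.

n = 267 per group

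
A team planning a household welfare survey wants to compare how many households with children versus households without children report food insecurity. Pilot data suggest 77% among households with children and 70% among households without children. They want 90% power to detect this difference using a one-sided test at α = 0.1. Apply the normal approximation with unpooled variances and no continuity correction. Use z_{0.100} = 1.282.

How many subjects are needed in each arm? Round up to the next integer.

n = (z_α + z_β)² · [p₁(1−p₁) + p₂(1−p₂)] / (p₁ − p₂)²
  = (1.282 + 1.282)² · (0.77·0.23 + 0.70·0.30) / (0.07)²
  = (2.564)² · (0.1771 + 0.2100) / 0.0049
  = 6.5741 · 0.3871 / 0.0049
  = 519.35
Round up → n = 520 per group.

n = 520 per group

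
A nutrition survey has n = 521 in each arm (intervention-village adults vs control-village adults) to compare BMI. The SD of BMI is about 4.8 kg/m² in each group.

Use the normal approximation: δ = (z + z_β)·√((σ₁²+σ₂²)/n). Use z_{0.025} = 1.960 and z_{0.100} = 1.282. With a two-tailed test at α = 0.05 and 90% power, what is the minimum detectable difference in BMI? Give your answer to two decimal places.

δ = (z_{α/2} + z_β) · √((σ₁²+σ₂²)/n)
  = (1.960 + 1.282) · √(46.08/521)
  = 3.242 · √0.08845
  = 3.242 · 0.2974
  = 0.9642

Minimum detectable difference ≈ 0.96 kg/m²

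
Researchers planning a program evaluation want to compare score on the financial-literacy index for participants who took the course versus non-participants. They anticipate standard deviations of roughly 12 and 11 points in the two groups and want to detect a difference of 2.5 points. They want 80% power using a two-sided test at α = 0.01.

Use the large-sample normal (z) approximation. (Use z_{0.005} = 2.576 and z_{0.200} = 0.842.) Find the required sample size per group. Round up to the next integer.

n = 496 per group

n = (z_{α/2} + z_β)² · (σ₁² + σ₂²) / δ²
  = (2.576 + 0.842)² · (12² + 11² = 265) / 2.5²
  = 11.6827 · 265 / 6.25
  = 495.35
Round up → n = 496 per group.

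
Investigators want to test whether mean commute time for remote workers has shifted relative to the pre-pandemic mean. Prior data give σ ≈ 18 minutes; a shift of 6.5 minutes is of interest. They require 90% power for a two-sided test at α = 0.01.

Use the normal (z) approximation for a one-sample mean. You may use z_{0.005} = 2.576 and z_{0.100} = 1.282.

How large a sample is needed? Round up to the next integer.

n = (z_{α/2} + z_β)² · σ² / δ²
  = (2.576 + 1.282)² · 18² / 6.5²
  = 14.8842 · 324 / 42.25
  = 114.14
Round up → n = 115.

n = 115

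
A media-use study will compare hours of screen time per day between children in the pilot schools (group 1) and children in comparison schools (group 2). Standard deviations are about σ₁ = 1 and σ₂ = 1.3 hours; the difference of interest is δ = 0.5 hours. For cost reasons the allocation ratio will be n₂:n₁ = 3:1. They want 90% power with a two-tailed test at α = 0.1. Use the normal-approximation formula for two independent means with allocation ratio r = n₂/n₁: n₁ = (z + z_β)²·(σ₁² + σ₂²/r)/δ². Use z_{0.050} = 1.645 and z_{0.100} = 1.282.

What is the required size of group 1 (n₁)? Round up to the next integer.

n₁ = 54

n₁ = (z_{α/2} + z_β)² · (σ₁² + σ₂²/r) / δ²
   = (1.645 + 1.282)² · (1² + 1.3²/3) / 0.5²
   = 8.5673 · (1 + 0.56333) / 0.25
   = 8.5673 · 1.5633 / 0.25
   = 53.57
Round up → n₁ = 54; n₂ = r·n₁ = 3 × 54 = 162.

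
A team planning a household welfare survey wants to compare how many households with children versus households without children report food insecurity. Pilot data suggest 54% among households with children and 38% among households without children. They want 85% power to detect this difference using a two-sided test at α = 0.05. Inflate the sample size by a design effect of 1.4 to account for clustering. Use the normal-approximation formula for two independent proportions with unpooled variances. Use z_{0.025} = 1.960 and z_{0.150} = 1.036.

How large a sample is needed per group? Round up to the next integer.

n = (z_{α/2} + z_β)² · [p₁(1−p₁) + p₂(1−p₂)] / (p₁ − p₂)²
  = (1.960 + 1.036)² · (0.54·0.46 + 0.38·0.62) / (0.16)²
  = (2.996)² · (0.2484 + 0.2356) / 0.0256
  = 8.9760 · 0.4840 / 0.0256
  = 169.70
Design effect: 1.4 × 169.70 = 237.58.
Round up → n = 238 per group.

n = 238 per group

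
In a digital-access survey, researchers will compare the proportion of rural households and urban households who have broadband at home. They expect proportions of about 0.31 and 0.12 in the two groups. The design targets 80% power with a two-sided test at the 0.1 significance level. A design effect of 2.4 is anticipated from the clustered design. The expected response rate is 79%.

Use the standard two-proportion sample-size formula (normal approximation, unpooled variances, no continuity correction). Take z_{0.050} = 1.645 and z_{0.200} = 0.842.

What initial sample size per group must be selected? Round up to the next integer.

n = 167 per group

n = (z_{α/2} + z_β)² · [p₁(1−p₁) + p₂(1−p₂)] / (p₁ − p₂)²
  = (1.645 + 0.842)² · (0.31·0.69 + 0.12·0.88) / (0.19)²
  = (2.487)² · (0.2139 + 0.1056) / 0.0361
  = 6.1852 · 0.3195 / 0.0361
  = 54.74
Design effect: 2.4 × 54.74 = 131.38.
Adjust for 79% response: 131.38 / 0.79 = 166.30.
Round up → n = 167 per group.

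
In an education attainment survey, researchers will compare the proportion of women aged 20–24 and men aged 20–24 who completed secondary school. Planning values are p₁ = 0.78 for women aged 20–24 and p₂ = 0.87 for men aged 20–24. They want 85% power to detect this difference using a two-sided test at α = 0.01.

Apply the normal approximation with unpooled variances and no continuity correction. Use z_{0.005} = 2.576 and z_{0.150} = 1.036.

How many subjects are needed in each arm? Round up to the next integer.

n = (z_{α/2} + z_β)² · [p₁(1−p₁) + p₂(1−p₂)] / (p₁ − p₂)²
  = (2.576 + 1.036)² · (0.78·0.22 + 0.87·0.13) / (-0.09)²
  = (3.612)² · (0.1716 + 0.1131) / 0.0081
  = 13.0465 · 0.2847 / 0.0081
  = 458.56
Round up → n = 459 per group.

n = 459 per group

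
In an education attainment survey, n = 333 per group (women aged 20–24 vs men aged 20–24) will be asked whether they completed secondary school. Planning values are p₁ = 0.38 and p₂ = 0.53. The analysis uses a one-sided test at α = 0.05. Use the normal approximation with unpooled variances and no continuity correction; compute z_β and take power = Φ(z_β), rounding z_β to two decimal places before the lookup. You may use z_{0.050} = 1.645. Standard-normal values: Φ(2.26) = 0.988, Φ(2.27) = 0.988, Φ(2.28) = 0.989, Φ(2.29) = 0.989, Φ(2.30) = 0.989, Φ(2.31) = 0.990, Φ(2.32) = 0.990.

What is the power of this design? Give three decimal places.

z_β = |p₁−p₂|·√(n/[p₁q₁+p₂q₂]) − z_α
    = 0.15 · √(333/0.4847) − 1.645
    = 0.15 · 26.2111 − 1.645
    = 3.9317 − 1.645 = 2.2867 → 2.29
Power = Φ(2.29) = 0.989.

Power ≈ 0.989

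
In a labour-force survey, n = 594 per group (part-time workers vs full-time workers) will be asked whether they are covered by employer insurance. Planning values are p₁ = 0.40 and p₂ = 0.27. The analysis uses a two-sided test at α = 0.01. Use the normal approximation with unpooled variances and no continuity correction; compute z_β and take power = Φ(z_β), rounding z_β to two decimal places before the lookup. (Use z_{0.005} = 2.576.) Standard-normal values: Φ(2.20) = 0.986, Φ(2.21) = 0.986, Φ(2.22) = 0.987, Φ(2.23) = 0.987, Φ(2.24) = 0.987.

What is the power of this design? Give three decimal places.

z_β = |p₁−p₂|·√(n/[p₁q₁+p₂q₂]) − z_{α/2}
    = 0.13 · √(594/0.4371) − 2.576
    = 0.13 · 36.8640 − 2.576
    = 4.7923 − 2.576 = 2.2163 → 2.22
Power = Φ(2.22) = 0.987.

Power ≈ 0.987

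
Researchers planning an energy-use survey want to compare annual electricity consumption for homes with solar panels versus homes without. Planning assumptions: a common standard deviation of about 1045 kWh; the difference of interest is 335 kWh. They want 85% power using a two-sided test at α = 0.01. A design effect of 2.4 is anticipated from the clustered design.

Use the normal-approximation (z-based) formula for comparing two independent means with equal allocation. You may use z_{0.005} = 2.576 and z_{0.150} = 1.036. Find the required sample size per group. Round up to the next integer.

n = (z_{α/2} + z_β)² · (σ₁² + σ₂²) / δ²
  = (2.576 + 1.036)² · (2·1045² = 2184050) / 335²
  = 13.0465 · 2184050 / 112225
  = 253.90
Design effect: 2.4 × 253.90 = 609.37.
Round up → n = 610 per group.

n = 610 per group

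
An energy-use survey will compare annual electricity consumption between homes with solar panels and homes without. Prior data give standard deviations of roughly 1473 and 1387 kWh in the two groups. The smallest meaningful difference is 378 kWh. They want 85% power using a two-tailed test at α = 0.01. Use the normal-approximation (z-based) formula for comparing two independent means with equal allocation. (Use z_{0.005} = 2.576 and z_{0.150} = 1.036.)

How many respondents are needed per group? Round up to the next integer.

n = (z_{α/2} + z_β)² · (σ₁² + σ₂²) / δ²
  = (2.576 + 1.036)² · (1473² + 1387² = 4093498) / 378²
  = 13.0465 · 4093498 / 142884
  = 373.77
Round up → n = 374 per group.

n = 374 per group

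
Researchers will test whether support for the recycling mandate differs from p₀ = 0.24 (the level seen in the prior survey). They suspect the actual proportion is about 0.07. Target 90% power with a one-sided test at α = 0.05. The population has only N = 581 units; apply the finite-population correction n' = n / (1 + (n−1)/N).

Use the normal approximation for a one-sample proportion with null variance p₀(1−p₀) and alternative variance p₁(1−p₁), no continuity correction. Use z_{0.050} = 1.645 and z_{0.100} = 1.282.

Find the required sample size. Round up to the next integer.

n = 35

n = [z_α·√(p₀q₀) + z_β·√(p₁q₁)]² / (p₁ − p₀)²
  = [1.645·√(0.24·0.76) + 1.282·√(0.07·0.93)]² / (-0.17)²
  = [1.645·0.4271 + 1.282·0.2551]² / 0.0289
  = [1.0297]² / 0.0289
  = 36.68
Finite-population correction (N = 581): 36.68 / (1 + (36.68 − 1)/581) = 34.56.
Round up → n = 35.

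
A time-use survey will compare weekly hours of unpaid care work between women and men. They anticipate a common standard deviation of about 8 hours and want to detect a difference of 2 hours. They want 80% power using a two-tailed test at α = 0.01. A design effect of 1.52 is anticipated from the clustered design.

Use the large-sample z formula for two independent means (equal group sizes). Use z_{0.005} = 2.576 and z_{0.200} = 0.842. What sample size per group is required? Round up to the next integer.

n = (z_{α/2} + z_β)² · (σ₁² + σ₂²) / δ²
  = (2.576 + 0.842)² · (2·8² = 128) / 2²
  = 11.6827 · 128 / 4
  = 373.85
Design effect: 1.52 × 373.85 = 568.25.
Round up → n = 569 per group.

n = 569 per group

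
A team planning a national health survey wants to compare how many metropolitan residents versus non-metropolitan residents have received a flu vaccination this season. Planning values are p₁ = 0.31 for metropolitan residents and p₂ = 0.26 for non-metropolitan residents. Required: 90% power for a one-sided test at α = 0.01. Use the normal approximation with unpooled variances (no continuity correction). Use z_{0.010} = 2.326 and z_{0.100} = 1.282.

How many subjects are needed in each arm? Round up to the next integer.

n = (z_α + z_β)² · [p₁(1−p₁) + p₂(1−p₂)] / (p₁ − p₂)²
  = (2.326 + 1.282)² · (0.31·0.69 + 0.26·0.74) / (0.05)²
  = (3.608)² · (0.2139 + 0.1924) / 0.0025
  = 13.0177 · 0.4063 / 0.0025
  = 2115.63
Round up → n = 2116 per group.

n = 2116 per group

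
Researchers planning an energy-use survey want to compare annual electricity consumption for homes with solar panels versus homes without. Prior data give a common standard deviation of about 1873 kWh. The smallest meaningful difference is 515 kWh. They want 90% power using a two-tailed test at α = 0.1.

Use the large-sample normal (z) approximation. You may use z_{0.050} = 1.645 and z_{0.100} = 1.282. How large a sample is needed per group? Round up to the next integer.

n = 227 per group

n = (z_{α/2} + z_β)² · (σ₁² + σ₂²) / δ²
  = (1.645 + 1.282)² · (2·1873² = 7016258) / 515²
  = 8.5673 · 7016258 / 265225
  = 226.64
Round up → n = 227 per group.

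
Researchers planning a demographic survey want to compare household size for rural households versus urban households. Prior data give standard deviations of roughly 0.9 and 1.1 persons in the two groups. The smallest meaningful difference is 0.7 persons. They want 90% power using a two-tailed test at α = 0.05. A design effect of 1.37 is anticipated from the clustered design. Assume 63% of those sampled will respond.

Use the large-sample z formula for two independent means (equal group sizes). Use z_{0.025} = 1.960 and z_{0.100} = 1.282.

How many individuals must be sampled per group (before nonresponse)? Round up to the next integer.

n = (z_{α/2} + z_β)² · (σ₁² + σ₂²) / δ²
  = (1.960 + 1.282)² · (0.9² + 1.1² = 2.02) / 0.7²
  = 10.5106 · 2.02 / 0.49
  = 43.33
Design effect: 1.37 × 43.33 = 59.36.
Adjust for 63% response: 59.36 / 0.63 = 94.22.
Round up → n = 95 per group.

n = 95 per group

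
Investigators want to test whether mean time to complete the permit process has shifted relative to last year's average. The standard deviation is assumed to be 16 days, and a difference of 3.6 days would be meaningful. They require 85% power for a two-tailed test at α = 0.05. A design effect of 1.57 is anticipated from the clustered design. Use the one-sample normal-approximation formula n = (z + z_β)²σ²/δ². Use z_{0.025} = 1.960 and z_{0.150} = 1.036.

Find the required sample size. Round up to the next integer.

n = 279

n = (z_{α/2} + z_β)² · σ² / δ²
  = (1.960 + 1.036)² · 16² / 3.6²
  = 8.9760 · 256 / 12.96
  = 177.30
Design effect: 1.57 × 177.30 = 278.37.
Round up → n = 279.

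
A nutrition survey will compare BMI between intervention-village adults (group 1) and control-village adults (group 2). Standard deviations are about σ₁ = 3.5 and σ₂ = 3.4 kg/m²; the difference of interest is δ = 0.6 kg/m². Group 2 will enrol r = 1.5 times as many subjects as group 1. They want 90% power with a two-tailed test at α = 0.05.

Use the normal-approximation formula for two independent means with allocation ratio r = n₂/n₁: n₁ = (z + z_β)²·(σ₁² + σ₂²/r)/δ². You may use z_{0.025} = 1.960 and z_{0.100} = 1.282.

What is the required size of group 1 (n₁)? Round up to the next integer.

n₁ = 583

n₁ = (z_{α/2} + z_β)² · (σ₁² + σ₂²/r) / δ²
   = (1.960 + 1.282)² · (3.5² + 3.4²/1.5) / 0.6²
   = 10.5106 · (12.25 + 7.7067) / 0.36
   = 10.5106 · 19.9567 / 0.36
   = 582.66
Round up → n₁ = 583; n₂ = r·n₁ = 1.5 × 583 = 875.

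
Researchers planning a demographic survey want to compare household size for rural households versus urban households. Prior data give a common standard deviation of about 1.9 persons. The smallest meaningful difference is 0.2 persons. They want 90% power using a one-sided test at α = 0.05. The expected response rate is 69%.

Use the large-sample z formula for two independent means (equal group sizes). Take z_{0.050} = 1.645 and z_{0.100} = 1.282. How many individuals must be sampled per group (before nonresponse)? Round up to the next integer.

n = (z_α + z_β)² · (σ₁² + σ₂²) / δ²
  = (1.645 + 1.282)² · (2·1.9² = 7.22) / 0.2²
  = 8.5673 · 7.22 / 0.04
  = 1546.40
Adjust for 69% response: 1546.40 / 0.69 = 2241.16.
Round up → n = 2242 per group.

n = 2242 per group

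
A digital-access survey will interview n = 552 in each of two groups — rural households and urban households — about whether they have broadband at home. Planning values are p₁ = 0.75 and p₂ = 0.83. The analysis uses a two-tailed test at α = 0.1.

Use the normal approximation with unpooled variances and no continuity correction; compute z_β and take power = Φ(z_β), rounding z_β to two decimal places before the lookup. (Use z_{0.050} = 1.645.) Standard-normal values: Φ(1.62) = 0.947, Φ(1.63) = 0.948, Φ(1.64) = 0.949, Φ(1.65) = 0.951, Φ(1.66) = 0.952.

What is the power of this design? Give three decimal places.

Power ≈ 0.948

z_β = |p₁−p₂|·√(n/[p₁q₁+p₂q₂]) − z_{α/2}
    = 0.08 · √(552/0.3286) − 1.645
    = 0.08 · 40.9860 − 1.645
    = 3.2789 − 1.645 = 1.6339 → 1.63
Power = Φ(1.63) = 0.948.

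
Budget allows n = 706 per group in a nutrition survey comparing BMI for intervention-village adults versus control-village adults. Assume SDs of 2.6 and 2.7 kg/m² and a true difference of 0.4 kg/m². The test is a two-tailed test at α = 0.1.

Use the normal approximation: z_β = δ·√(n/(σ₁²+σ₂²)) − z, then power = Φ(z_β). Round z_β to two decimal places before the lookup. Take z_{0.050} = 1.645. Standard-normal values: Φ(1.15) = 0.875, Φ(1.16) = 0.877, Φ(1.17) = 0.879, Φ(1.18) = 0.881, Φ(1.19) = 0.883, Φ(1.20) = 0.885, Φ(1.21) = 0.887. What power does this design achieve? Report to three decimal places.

z_β = δ·√(n/(σ₁²+σ₂²)) − z_{α/2}
    = 0.4 · √(706/14.05) − 1.645
    = 0.4 · 7.08866 − 1.645
    = 2.8355 − 1.645 = 1.1905 → 1.19
Power = Φ(1.19) = 0.883.

Power ≈ 0.883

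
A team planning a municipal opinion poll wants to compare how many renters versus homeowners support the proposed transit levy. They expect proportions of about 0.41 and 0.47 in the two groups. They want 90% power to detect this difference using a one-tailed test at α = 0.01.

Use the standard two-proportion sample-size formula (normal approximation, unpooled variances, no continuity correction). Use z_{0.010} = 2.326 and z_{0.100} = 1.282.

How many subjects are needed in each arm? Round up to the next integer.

n = (z_α + z_β)² · [p₁(1−p₁) + p₂(1−p₂)] / (p₁ − p₂)²
  = (2.326 + 1.282)² · (0.41·0.59 + 0.47·0.53) / (-0.06)²
  = (3.608)² · (0.2419 + 0.2491) / 0.0036
  = 13.0177 · 0.4910 / 0.0036
  = 1775.46
Round up → n = 1776 per group.

n = 1776 per group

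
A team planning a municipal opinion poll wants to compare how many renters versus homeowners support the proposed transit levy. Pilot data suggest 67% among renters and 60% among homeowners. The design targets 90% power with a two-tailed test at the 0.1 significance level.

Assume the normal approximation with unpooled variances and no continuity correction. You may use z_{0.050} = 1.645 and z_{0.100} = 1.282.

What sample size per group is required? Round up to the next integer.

n = 807 per group

n = (z_{α/2} + z_β)² · [p₁(1−p₁) + p₂(1−p₂)] / (p₁ − p₂)²
  = (1.645 + 1.282)² · (0.67·0.33 + 0.60·0.40) / (0.07)²
  = (2.927)² · (0.2211 + 0.2400) / 0.0049
  = 8.5673 · 0.4611 / 0.0049
  = 806.20
Round up → n = 807 per group.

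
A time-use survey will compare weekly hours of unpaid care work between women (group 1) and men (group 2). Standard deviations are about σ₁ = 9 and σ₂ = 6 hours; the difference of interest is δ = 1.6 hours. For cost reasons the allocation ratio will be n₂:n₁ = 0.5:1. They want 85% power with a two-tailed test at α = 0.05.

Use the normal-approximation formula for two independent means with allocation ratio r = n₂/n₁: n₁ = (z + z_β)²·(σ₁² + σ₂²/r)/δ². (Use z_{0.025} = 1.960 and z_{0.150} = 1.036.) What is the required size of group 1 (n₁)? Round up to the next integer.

n₁ = (z_{α/2} + z_β)² · (σ₁² + σ₂²/r) / δ²
   = (1.960 + 1.036)² · (9² + 6²/0.5) / 1.6²
   = 8.9760 · (81 + 72) / 2.56
   = 8.9760 · 153 / 2.56
   = 536.46
Round up → n₁ = 537; n₂ = r·n₁ = 0.5 × 537 = 269.

n₁ = 537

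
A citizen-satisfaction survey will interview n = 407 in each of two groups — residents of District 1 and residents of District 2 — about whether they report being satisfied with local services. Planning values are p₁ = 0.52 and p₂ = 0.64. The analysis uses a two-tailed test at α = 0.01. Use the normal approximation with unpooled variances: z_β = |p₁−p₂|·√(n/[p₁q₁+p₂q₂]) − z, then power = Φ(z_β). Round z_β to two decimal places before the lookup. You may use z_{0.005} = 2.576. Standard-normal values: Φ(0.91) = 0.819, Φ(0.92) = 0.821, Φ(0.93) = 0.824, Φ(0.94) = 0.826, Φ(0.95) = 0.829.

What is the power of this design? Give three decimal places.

Power ≈ 0.821

z_β = |p₁−p₂|·√(n/[p₁q₁+p₂q₂]) − z_{α/2}
    = 0.12 · √(407/0.4800) − 2.576
    = 0.12 · 29.1190 − 2.576
    = 3.4943 − 2.576 = 0.9183 → 0.92
Power = Φ(0.92) = 0.821.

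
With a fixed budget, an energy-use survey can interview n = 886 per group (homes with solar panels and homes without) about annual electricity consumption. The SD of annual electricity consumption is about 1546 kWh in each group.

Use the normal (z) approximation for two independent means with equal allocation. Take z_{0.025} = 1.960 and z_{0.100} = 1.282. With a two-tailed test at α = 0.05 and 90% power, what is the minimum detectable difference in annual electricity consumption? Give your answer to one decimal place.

Minimum detectable difference ≈ 238.1 kWh

δ = (z_{α/2} + z_β) · √((σ₁²+σ₂²)/n)
  = (1.960 + 1.282) · √(4780232/886)
  = 3.242 · √5395.3
  = 3.242 · 73.4527
  = 238.1336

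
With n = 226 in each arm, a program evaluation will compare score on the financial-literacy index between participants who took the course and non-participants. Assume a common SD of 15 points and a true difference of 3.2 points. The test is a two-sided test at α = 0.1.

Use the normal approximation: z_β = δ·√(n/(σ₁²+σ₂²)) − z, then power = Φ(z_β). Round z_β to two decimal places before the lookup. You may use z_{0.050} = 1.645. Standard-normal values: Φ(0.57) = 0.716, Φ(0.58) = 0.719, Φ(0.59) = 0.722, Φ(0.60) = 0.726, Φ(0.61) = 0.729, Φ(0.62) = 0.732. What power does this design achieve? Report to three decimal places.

z_β = δ·√(n/(σ₁²+σ₂²)) − z_{α/2}
    = 3.2 · √(226/450) − 1.645
    = 3.2 · 0.70868 − 1.645
    = 2.2678 − 1.645 = 0.6228 → 0.62
Power = Φ(0.62) = 0.732.

Power ≈ 0.732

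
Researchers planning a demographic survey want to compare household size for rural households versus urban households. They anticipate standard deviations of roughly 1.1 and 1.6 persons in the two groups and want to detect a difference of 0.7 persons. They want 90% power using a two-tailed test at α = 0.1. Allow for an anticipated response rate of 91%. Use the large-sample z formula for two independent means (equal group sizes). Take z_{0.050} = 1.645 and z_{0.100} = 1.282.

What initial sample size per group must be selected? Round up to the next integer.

n = (z_{α/2} + z_β)² · (σ₁² + σ₂²) / δ²
  = (1.645 + 1.282)² · (1.1² + 1.6² = 3.77) / 0.7²
  = 8.5673 · 3.77 / 0.49
  = 65.92
Adjust for 91% response: 65.92 / 0.91 = 72.44.
Round up → n = 73 per group.

n = 73 per group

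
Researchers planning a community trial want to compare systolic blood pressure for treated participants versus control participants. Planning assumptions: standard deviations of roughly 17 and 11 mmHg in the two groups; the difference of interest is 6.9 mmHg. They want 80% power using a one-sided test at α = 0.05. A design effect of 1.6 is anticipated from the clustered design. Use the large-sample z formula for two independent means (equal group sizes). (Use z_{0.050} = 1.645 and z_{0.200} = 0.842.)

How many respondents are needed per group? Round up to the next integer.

n = (z_α + z_β)² · (σ₁² + σ₂²) / δ²
  = (1.645 + 0.842)² · (17² + 11² = 410) / 6.9²
  = 6.1852 · 410 / 47.61
  = 53.26
Design effect: 1.6 × 53.26 = 85.22.
Round up → n = 86 per group.

n = 86 per group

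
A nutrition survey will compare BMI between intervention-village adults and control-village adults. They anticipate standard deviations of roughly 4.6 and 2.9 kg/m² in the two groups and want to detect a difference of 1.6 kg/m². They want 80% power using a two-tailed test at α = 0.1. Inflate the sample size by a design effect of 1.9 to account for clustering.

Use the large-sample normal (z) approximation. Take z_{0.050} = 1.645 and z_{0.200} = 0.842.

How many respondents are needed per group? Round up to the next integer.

n = 136 per group

n = (z_{α/2} + z_β)² · (σ₁² + σ₂²) / δ²
  = (1.645 + 0.842)² · (4.6² + 2.9² = 29.57) / 1.6²
  = 6.1852 · 29.57 / 2.56
  = 71.44
Design effect: 1.9 × 71.44 = 135.74.
Round up → n = 136 per group.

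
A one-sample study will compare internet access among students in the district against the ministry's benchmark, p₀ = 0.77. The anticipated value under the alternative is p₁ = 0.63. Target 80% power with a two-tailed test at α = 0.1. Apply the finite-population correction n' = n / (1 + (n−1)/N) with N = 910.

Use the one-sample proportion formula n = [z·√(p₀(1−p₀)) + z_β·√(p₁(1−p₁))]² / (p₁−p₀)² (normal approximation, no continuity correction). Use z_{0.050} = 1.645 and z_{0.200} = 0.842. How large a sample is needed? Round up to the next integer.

n = [z_{α/2}·√(p₀q₀) + z_β·√(p₁q₁)]² / (p₁ − p₀)²
  = [1.645·√(0.77·0.23) + 0.842·√(0.63·0.37)]² / (-0.14)²
  = [1.645·0.4208 + 0.842·0.4828]² / 0.0196
  = [1.0988]² / 0.0196
  = 61.60
Finite-population correction (N = 910): 61.60 / (1 + (61.60 − 1)/910) = 57.75.
Round up → n = 58.

n = 58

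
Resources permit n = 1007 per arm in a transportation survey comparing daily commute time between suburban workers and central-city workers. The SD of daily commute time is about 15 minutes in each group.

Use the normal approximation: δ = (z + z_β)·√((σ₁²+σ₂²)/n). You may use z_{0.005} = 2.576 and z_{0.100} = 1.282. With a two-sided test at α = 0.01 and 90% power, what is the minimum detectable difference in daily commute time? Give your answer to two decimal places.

δ = (z_{α/2} + z_β) · √((σ₁²+σ₂²)/n)
  = (2.576 + 1.282) · √(450/1007)
  = 3.858 · √0.44687
  = 3.858 · 0.6685
  = 2.5790

Minimum detectable difference ≈ 2.58 minutes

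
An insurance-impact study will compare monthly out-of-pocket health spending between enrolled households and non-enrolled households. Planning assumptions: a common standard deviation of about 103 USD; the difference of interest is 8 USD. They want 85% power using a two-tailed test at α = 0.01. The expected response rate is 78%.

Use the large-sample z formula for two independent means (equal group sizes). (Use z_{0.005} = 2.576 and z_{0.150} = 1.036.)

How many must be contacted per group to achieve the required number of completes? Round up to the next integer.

n = (z_{α/2} + z_β)² · (σ₁² + σ₂²) / δ²
  = (2.576 + 1.036)² · (2·103² = 21218) / 8²
  = 13.0465 · 21218 / 64
  = 4325.34
Adjust for 78% response: 4325.34 / 0.78 = 5545.30.
Round up → n = 5546 per group.

n = 5546 per group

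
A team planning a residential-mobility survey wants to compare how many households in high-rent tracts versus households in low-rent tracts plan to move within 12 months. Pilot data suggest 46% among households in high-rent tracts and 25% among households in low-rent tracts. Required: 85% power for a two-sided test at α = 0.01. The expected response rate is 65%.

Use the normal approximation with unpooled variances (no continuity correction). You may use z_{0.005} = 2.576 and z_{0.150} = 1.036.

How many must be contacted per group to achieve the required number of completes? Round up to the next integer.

n = 199 per group

n = (z_{α/2} + z_β)² · [p₁(1−p₁) + p₂(1−p₂)] / (p₁ − p₂)²
  = (2.576 + 1.036)² · (0.46·0.54 + 0.25·0.75) / (0.21)²
  = (3.612)² · (0.2484 + 0.1875) / 0.0441
  = 13.0465 · 0.4359 / 0.0441
  = 128.96
Adjust for 65% response: 128.96 / 0.65 = 198.39.
Round up → n = 199 per group.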